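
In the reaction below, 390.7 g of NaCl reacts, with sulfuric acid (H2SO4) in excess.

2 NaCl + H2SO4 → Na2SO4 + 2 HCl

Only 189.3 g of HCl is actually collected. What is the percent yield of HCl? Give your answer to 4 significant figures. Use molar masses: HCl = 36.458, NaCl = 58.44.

n(NaCl) = 390.70 g / 58.44 g/mol = 6.6855 mol.
From the equation the NaCl:HCl mole ratio is 2:2, so n(HCl) = 6.6855 × 2/2 = 6.6855 mol.
Mass of HCl = 6.6855 mol × 36.458 g/mol = 243.74 g.
This is the theoretical yield. Percent yield = 189.3 g / 243.74 g × 100% = 77.665%.

77.66 %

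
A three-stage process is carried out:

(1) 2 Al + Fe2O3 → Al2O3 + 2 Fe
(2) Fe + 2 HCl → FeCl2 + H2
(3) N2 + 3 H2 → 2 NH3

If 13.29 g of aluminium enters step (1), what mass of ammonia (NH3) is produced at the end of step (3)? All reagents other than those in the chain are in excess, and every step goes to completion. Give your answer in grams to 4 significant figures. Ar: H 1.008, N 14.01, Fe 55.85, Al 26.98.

5.594 g

M(Al) = 26.98 g/mol.
M(NH3) = 14.01 + 3(1.008) = 17.034 g/mol.
n(Al) = 13.29 / 26.98 = 0.49259 mol.
Reaction (1): Al→Fe ratio 2:2 ⇒ n(Fe) = 0.49259 mol.
Reaction (2): Fe→H2 ratio 1:1 ⇒ n(H2) = 0.49259 mol.
Reaction (3): H2→NH3 ratio 3:2 ⇒ n(NH3) = 0.32839 mol.
Mass of NH3 = 0.32839 × 17.034 = 5.5938 g.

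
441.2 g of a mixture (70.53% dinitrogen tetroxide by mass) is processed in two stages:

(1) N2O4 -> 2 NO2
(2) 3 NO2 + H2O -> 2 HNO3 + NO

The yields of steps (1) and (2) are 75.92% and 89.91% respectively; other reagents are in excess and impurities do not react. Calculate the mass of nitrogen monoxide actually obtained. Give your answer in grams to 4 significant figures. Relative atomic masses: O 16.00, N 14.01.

Pure N2O4 = 441.2 × 0.7053 = 311.18 g.
M(N2O4) = 2(14.01) + 4(16.00) = 92.02 g/mol.
M(NO) = 14.01 + 16.00 = 30.01 g/mol.
n(N2O4) = 311.18 / 92.02 = 3.3816 mol.
Step 1 (N2O4:NO2 = 1:2): theoretical n(NO2) = 6.7633 mol; at 75.92% yield, n(NO2) = 5.1347 mol.
Step 2 (NO2:NO = 3:1): theoretical n(NO) = 1.7116 mol, so theoretical mass = 1.7116 × 30.01 = 51.364 g.
At 89.91% yield, actual mass of NO = 51.364 × 0.8991 = 46.181 g.

46.18 g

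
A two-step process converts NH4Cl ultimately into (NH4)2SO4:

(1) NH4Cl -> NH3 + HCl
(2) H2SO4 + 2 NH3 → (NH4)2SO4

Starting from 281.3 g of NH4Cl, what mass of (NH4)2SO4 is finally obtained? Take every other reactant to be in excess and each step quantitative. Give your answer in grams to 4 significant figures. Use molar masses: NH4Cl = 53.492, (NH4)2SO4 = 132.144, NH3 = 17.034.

347.5 g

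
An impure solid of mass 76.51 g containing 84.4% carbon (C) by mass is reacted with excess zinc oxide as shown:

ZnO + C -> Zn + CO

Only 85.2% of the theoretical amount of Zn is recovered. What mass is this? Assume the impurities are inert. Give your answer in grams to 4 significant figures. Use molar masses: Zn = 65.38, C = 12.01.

Pure C available = 76.51 g × 0.844 = 64.574 g.
n(C) = 64.574 g / 12.01 g/mol = 5.3767 mol.
From the equation the C:Zn mole ratio is 1:1, so n(Zn) = 5.3767 × 1/1 = 5.3767 mol.
Mass of Zn = 5.3767 mol × 65.38 g/mol = 351.53 g.
Actual mass collected = 351.53 g × 0.852 = 299.50 g.

299.5 g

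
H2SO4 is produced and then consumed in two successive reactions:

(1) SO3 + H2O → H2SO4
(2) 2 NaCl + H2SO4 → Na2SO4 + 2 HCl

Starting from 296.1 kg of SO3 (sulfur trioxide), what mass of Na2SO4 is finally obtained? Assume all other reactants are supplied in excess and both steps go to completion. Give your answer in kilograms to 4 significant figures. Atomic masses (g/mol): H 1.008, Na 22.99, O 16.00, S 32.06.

525.3 kg

M(SO3) = 32.06 + 3(16.00) = 80.06 g/mol.
M(Na2SO4) = 2(22.99) + 32.06 + 4(16.00) = 142.04 g/mol.
296.1 kg = 296100 g.
n(SO3) = 296100 / 80.06 = 3698.5 mol.
Step 1 gives a 1:1 ratio of SO3 to H2SO4, so n(H2SO4) = 3698.5 mol.
In step 2 the H2SO4:Na2SO4 ratio is 1:1, so n(Na2SO4) = 3698.5 mol.
Mass of Na2SO4 = 3698.5 × 142.04 = 525330 g = 525.3 kg.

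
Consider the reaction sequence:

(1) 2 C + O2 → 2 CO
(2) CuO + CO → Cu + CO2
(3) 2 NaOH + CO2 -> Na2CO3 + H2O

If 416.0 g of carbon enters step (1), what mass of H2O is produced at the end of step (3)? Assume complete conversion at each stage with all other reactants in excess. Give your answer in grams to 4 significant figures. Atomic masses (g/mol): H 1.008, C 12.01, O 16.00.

624.0 g

M(C) = 12.01 g/mol.
M(H2O) = 2(1.008) + 16.00 = 18.016 g/mol.
n(C) = 416.0 / 12.01 = 34.638 mol.
Reaction (1): C→CO ratio 2:2 ⇒ n(CO) = 34.638 mol.
Reaction (2): CO→CO2 ratio 1:1 ⇒ n(CO2) = 34.638 mol.
Reaction (3): CO2→H2O ratio 1:1 ⇒ n(H2O) = 34.638 mol.
Mass of H2O = 34.638 × 18.016 = 624.03 g.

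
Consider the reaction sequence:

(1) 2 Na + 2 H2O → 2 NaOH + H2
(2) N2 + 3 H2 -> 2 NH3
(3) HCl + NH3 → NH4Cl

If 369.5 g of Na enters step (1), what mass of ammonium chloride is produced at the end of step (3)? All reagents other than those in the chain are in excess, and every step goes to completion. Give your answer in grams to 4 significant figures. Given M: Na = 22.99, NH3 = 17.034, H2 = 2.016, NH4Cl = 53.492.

286.6 g

n(Na) = 369.5 / 22.99 = 16.072 mol.
Reaction (1): Na→H2 ratio 2:1 ⇒ n(H2) = 8.0361 mol.
Reaction (2): H2→NH3 ratio 3:2 ⇒ n(NH3) = 5.3574 mol.
Reaction (3): NH3→NH4Cl ratio 1:1 ⇒ n(NH4Cl) = 5.3574 mol.
Mass of NH4Cl = 5.3574 × 53.492 = 286.58 g.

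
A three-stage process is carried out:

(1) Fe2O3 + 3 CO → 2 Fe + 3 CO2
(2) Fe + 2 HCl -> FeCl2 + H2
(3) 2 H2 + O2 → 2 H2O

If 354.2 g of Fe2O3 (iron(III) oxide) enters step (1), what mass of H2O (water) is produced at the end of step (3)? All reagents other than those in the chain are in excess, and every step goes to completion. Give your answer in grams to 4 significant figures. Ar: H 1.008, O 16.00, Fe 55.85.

79.92 g

M(Fe2O3) = 2(55.85) + 3(16.00) = 159.70 g/mol.
M(H2O) = 2(1.008) + 16.00 = 18.016 g/mol.
n(Fe2O3) = 354.2 / 159.70 = 2.2179 mol.
Reaction (1): Fe2O3→Fe ratio 1:2 ⇒ n(Fe) = 4.4358 mol.
Reaction (2): Fe→H2 ratio 1:1 ⇒ n(H2) = 4.4358 mol.
Reaction (3): H2→H2O ratio 2:2 ⇒ n(H2O) = 4.4358 mol.
Mass of H2O = 4.4358 × 18.016 = 79.916 g.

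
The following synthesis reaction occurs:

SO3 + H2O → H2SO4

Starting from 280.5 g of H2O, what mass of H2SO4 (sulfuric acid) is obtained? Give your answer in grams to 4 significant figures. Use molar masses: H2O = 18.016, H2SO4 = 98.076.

n(H2O) = 280.50 g / 18.016 g/mol = 15.569 mol.
From the equation the H2O:H2SO4 mole ratio is 1:1, so n(H2SO4) = 15.569 × 1/1 = 15.569 mol.
Mass of H2SO4 = 15.569 mol × 98.076 g/mol = 1527.0 g.

1527 g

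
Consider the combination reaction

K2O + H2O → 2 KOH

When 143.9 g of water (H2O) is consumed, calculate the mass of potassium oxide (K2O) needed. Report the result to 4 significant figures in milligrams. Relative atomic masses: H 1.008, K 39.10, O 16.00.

M(H2O) = 2(1.008) + 16.00 = 18.016 g/mol.
M(K2O) = 2(39.10) + 16.00 = 94.20 g/mol.
n(H2O) = 143.90 g / 18.016 g/mol = 7.9873 mol.
From the equation the H2O:K2O mole ratio is 1:1, so n(K2O) = 7.9873 × 1/1 = 7.9873 mol.
Mass of K2O = 7.9873 mol × 94.20 g/mol = 752.41 g.
Converting to mg: 752.41 g = 752400 mg.

752400 mg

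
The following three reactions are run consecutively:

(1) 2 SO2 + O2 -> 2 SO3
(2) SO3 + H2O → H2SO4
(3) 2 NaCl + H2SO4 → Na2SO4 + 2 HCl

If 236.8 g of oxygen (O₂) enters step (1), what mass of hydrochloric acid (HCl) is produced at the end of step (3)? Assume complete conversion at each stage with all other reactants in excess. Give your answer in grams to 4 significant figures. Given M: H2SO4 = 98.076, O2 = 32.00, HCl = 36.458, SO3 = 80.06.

1079 g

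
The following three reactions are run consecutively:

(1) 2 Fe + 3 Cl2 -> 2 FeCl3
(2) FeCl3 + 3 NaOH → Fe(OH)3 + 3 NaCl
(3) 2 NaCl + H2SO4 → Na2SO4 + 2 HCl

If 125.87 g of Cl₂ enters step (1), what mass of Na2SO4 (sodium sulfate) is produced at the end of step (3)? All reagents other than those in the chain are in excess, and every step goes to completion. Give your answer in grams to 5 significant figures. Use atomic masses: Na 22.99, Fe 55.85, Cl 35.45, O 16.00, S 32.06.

M(Cl2) = 2(35.45) = 70.90 g/mol.
M(Na2SO4) = 2(22.99) + 32.06 + 4(16.00) = 142.04 g/mol.
n(Cl2) = 125.87 / 70.90 = 1.77532 mol.
Reaction (1): Cl2→FeCl3 ratio 3:2 ⇒ n(FeCl3) = 1.18354 mol.
Reaction (2): FeCl3→NaCl ratio 1:3 ⇒ n(NaCl) = 3.55063 mol.
Reaction (3): NaCl→Na2SO4 ratio 2:1 ⇒ n(Na2SO4) = 1.77532 mol.
Mass of Na2SO4 = 1.77532 × 142.04 = 252.166 g.

252.17 g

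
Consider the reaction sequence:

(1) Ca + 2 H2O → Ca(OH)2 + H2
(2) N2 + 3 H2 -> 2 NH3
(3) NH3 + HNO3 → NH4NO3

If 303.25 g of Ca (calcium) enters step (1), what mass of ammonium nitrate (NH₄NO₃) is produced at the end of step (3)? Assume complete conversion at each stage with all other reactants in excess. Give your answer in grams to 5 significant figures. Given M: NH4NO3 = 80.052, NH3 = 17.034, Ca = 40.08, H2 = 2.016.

n(Ca) = 303.25 / 40.08 = 7.56612 mol.
Reaction (1): Ca→H2 ratio 1:1 ⇒ n(H2) = 7.56612 mol.
Reaction (2): H2→NH3 ratio 3:2 ⇒ n(NH3) = 5.04408 mol.
Reaction (3): NH3→NH4NO3 ratio 1:1 ⇒ n(NH4NO3) = 5.04408 mol.
Mass of NH4NO3 = 5.04408 × 80.052 = 403.789 g.

403.79 g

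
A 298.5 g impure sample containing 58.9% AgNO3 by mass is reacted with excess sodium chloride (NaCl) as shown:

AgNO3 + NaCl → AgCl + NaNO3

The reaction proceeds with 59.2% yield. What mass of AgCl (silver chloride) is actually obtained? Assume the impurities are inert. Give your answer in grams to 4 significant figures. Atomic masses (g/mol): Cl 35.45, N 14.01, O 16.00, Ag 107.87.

Pure AgNO3 available = 298.5 g × 0.589 = 175.82 g.
M(AgNO3) = 107.87 + 14.01 + 3(16.00) = 169.88 g/mol.
M(AgCl) = 107.87 + 35.45 = 143.32 g/mol.
n(AgNO3) = 175.82 g / 169.88 g/mol = 1.0349 mol.
From the equation the AgNO3:AgCl mole ratio is 1:1, so n(AgCl) = 1.0349 × 1/1 = 1.0349 mol.
Mass of AgCl = 1.0349 mol × 143.32 g/mol = 148.33 g.
Actual mass collected = 148.33 g × 0.592 = 87.810 g.

87.81 g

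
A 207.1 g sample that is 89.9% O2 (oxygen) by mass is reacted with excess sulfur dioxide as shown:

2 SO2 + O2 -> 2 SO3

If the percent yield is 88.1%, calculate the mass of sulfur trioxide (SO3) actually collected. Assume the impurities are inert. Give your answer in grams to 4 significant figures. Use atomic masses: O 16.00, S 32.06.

820.8 g

Pure O2 available = 207.1 g × 0.899 = 186.18 g.
M(O2) = 2(16.00) = 32.00 g/mol.
M(SO3) = 32.06 + 3(16.00) = 80.06 g/mol.
n(O2) = 186.18 g / 32.00 g/mol = 5.8182 mol.
From the equation the O2:SO3 mole ratio is 1:2, so n(SO3) = 5.8182 × 2/1 = 11.636 mol.
Mass of SO3 = 11.636 mol × 80.06 g/mol = 931.61 g.
Actual mass collected = 931.61 g × 0.881 = 820.75 g.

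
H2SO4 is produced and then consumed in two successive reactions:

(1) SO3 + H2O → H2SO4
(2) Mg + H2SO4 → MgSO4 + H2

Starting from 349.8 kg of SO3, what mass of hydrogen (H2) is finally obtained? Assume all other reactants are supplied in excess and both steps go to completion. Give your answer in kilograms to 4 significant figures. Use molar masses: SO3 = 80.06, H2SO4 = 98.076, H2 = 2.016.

349.8 kg = 349800 g.
n(SO3) = 349800 / 80.06 = 4369.2 mol.
Step 1 gives a 1:1 ratio of SO3 to H2SO4, so n(H2SO4) = 4369.2 mol.
In step 2 the H2SO4:H2 ratio is 1:1, so n(H2) = 4369.2 mol.
Mass of H2 = 4369.2 × 2.016 = 8808.4 g = 8.808 kg.

8.808 kg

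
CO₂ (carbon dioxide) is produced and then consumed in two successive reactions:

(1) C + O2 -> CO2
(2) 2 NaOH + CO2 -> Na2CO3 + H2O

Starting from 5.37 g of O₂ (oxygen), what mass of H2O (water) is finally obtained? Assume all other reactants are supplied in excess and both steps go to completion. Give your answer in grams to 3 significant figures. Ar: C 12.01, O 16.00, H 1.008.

M(O2) = 2(16.00) = 32.00 g/mol.
M(H2O) = 2(1.008) + 16.00 = 18.016 g/mol.
n(O2) = 5.370 / 32.00 = 0.1678 mol.
Step 1 gives a 1:1 ratio of O2 to CO2, so n(CO2) = 0.1678 mol.
In step 2 the CO2:H2O ratio is 1:1, so n(H2O) = 0.1678 mol.
Mass of H2O = 0.1678 × 18.016 = 3.023 g.

3.02 g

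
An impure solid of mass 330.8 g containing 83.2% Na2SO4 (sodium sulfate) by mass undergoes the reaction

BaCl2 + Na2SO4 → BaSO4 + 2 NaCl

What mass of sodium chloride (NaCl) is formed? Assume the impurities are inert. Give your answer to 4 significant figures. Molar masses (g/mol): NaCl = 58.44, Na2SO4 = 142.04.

Mass of pure Na2SO4 = 330.8 g × 0.832 = 275.23 g.
n(Na2SO4) = 275.23 g / 142.04 g/mol = 1.9377 mol.
From the equation the Na2SO4:NaCl mole ratio is 1:2, so n(NaCl) = 1.9377 × 2/1 = 3.8753 mol.
Mass of NaCl = 3.8753 mol × 58.44 g/mol = 226.47 g.

226.5 g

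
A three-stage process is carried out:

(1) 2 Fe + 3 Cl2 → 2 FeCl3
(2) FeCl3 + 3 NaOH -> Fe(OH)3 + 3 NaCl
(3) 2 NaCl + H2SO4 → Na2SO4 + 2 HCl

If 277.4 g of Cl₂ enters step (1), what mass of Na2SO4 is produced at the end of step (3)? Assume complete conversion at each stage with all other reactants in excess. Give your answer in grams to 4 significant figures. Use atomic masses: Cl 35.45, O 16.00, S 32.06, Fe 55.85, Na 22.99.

M(Cl2) = 2(35.45) = 70.90 g/mol.
M(Na2SO4) = 2(22.99) + 32.06 + 4(16.00) = 142.04 g/mol.
n(Cl2) = 277.4 / 70.90 = 3.9126 mol.
Reaction (1): Cl2→FeCl3 ratio 3:2 ⇒ n(FeCl3) = 2.6084 mol.
Reaction (2): FeCl3→NaCl ratio 1:3 ⇒ n(NaCl) = 7.8251 mol.
Reaction (3): NaCl→Na2SO4 ratio 2:1 ⇒ n(Na2SO4) = 3.9126 mol.
Mass of Na2SO4 = 3.9126 × 142.04 = 555.74 g.

555.7 g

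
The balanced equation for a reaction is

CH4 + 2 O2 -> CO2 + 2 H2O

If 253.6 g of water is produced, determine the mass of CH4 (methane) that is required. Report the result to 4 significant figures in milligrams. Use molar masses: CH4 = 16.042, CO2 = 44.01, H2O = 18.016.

112900 mg

n(H2O) = 253.60 g / 18.016 g/mol = 14.076 mol.
From the equation the H2O:CH4 mole ratio is 2:1, so n(CH4) = 14.076 × 1/2 = 7.0382 mol.
Mass of CH4 = 7.0382 mol × 16.042 g/mol = 112.91 g.
Converting to mg: 112.91 g = 112900 mg.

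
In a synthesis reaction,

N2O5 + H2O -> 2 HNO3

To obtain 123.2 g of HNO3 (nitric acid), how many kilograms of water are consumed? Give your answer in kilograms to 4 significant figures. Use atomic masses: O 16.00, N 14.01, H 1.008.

0.01761 kg

M(HNO3) = 1.008 + 14.01 + 3(16.00) = 63.018 g/mol.
M(H2O) = 2(1.008) + 16.00 = 18.016 g/mol.
n(HNO3) = 123.20 g / 63.018 g/mol = 1.9550 mol.
From the equation the HNO3:H2O mole ratio is 2:1, so n(H2O) = 1.9550 × 1/2 = 0.97750 mol.
Mass of H2O = 0.97750 mol × 18.016 g/mol = 17.611 g.
Converting to kg: 17.611 g = 0.01761 kg.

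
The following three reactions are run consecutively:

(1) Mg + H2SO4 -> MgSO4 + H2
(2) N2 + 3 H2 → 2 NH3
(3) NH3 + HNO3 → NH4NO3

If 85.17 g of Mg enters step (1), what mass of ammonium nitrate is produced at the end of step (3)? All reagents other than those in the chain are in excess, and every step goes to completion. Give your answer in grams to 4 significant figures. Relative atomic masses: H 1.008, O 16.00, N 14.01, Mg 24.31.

187.0 g

M(Mg) = 24.31 g/mol.
M(NH4NO3) = 2(14.01) + 4(1.008) + 3(16.00) = 80.052 g/mol.
n(Mg) = 85.17 / 24.31 = 3.5035 mol.
Reaction (1): Mg→H2 ratio 1:1 ⇒ n(H2) = 3.5035 mol.
Reaction (2): H2→NH3 ratio 3:2 ⇒ n(NH3) = 2.3357 mol.
Reaction (3): NH3→NH4NO3 ratio 1:1 ⇒ n(NH4NO3) = 2.3357 mol.
Mass of NH4NO3 = 2.3357 × 80.052 = 186.97 g.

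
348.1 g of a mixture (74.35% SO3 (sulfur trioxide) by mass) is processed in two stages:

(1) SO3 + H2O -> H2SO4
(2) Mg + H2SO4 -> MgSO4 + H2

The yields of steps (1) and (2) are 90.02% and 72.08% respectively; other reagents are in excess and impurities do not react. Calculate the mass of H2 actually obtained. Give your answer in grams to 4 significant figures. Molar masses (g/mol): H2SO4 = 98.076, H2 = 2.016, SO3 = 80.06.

Pure SO3 = 348.1 × 0.7435 = 258.81 g.
n(SO3) = 258.81 / 80.06 = 3.2327 mol.
Step 1 (SO3:H2SO4 = 1:1): theoretical n(H2SO4) = 3.2327 mol; at 90.02% yield, n(H2SO4) = 2.9101 mol.
Step 2 (H2SO4:H2 = 1:1): theoretical n(H2) = 2.9101 mol, so theoretical mass = 2.9101 × 2.016 = 5.8668 g.
At 72.08% yield, actual mass of H2 = 5.8668 × 0.7208 = 4.2288 g.

4.229 g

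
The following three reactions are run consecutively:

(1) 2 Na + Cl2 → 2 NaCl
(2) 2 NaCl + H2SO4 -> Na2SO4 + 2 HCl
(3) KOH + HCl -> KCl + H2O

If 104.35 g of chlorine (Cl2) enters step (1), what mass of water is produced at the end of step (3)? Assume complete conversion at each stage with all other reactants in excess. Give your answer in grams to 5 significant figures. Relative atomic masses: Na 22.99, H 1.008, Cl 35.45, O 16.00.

53.032 g

M(Cl2) = 2(35.45) = 70.90 g/mol.
M(H2O) = 2(1.008) + 16.00 = 18.016 g/mol.
n(Cl2) = 104.35 / 70.90 = 1.47179 mol.
Reaction (1): Cl2→NaCl ratio 1:2 ⇒ n(NaCl) = 2.94358 mol.
Reaction (2): NaCl→HCl ratio 2:2 ⇒ n(HCl) = 2.94358 mol.
Reaction (3): HCl→H2O ratio 1:1 ⇒ n(H2O) = 2.94358 mol.
Mass of H2O = 2.94358 × 18.016 = 53.0316 g.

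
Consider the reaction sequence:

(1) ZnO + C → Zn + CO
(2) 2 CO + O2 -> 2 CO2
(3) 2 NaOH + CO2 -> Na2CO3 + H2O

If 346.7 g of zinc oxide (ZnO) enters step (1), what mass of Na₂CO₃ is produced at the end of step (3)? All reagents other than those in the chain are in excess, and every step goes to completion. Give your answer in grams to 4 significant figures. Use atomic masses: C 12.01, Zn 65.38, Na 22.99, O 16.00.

M(ZnO) = 65.38 + 16.00 = 81.38 g/mol.
M(Na2CO3) = 2(22.99) + 12.01 + 3(16.00) = 105.99 g/mol.
n(ZnO) = 346.7 / 81.38 = 4.2603 mol.
Reaction (1): ZnO→CO ratio 1:1 ⇒ n(CO) = 4.2603 mol.
Reaction (2): CO→CO2 ratio 2:2 ⇒ n(CO2) = 4.2603 mol.
Reaction (3): CO2→Na2CO3 ratio 1:1 ⇒ n(Na2CO3) = 4.2603 mol.
Mass of Na2CO3 = 4.2603 × 105.99 = 451.55 g.

451.5 g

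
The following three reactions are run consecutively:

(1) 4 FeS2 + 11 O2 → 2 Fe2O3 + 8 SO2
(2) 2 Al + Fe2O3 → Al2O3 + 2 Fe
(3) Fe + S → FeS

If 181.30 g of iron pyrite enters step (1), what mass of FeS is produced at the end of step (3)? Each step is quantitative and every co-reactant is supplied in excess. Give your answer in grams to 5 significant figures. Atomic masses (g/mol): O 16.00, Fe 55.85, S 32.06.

132.85 g

M(FeS2) = 55.85 + 2(32.06) = 119.97 g/mol.
M(FeS) = 55.85 + 32.06 = 87.91 g/mol.
n(FeS2) = 181.30 / 119.97 = 1.51121 mol.
Reaction (1): FeS2→Fe2O3 ratio 4:2 ⇒ n(Fe2O3) = 0.755606 mol.
Reaction (2): Fe2O3→Fe ratio 1:2 ⇒ n(Fe) = 1.51121 mol.
Reaction (3): Fe→FeS ratio 1:1 ⇒ n(FeS) = 1.51121 mol.
Mass of FeS = 1.51121 × 87.91 = 132.851 g.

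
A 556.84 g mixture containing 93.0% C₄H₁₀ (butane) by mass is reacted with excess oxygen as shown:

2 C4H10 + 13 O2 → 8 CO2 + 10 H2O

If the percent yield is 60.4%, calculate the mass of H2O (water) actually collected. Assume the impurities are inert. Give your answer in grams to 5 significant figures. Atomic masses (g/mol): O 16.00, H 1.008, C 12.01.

Pure C4H10 available = 556.84 g × 0.930 = 517.861 g.
M(C4H10) = 4(12.01) + 10(1.008) = 58.12 g/mol.
M(H2O) = 2(1.008) + 16.00 = 18.016 g/mol.
n(C4H10) = 517.861 g / 58.12 g/mol = 8.91021 mol.
From the equation the C4H10:H2O mole ratio is 2:10, so n(H2O) = 8.91021 × 10/2 = 44.5510 mol.
Mass of H2O = 44.5510 mol × 18.016 g/mol = 802.631 g.
Actual mass collected = 802.631 g × 0.604 = 484.789 g.

484.79 g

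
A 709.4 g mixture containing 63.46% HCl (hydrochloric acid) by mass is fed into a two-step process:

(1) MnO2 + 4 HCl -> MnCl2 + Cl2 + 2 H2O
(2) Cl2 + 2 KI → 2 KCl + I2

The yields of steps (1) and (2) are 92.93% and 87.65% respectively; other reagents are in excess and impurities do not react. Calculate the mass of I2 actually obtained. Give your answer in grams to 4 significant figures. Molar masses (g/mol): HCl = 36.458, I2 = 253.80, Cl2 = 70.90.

Pure HCl = 709.4 × 0.6346 = 450.19 g.
n(HCl) = 450.19 / 36.458 = 12.348 mol.
Step 1 (HCl:Cl2 = 4:1): theoretical n(Cl2) = 3.0870 mol; at 92.93% yield, n(Cl2) = 2.8688 mol.
Step 2 (Cl2:I2 = 1:1): theoretical n(I2) = 2.8688 mol, so theoretical mass = 2.8688 × 253.80 = 728.09 g.
At 87.65% yield, actual mass of I2 = 728.09 × 0.8765 = 638.17 g.

638.2 g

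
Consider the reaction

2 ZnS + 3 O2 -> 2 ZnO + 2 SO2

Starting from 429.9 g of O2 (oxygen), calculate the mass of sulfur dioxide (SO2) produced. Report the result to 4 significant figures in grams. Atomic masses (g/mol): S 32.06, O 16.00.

M(O2) = 2(16.00) = 32.00 g/mol.
M(SO2) = 32.06 + 2(16.00) = 64.06 g/mol.
n(O2) = 429.90 g / 32.00 g/mol = 13.434 mol.
From the equation the O2:SO2 mole ratio is 3:2, so n(SO2) = 13.434 × 2/3 = 8.9562 mol.
Mass of SO2 = 8.9562 mol × 64.06 g/mol = 573.74 g.

573.7 g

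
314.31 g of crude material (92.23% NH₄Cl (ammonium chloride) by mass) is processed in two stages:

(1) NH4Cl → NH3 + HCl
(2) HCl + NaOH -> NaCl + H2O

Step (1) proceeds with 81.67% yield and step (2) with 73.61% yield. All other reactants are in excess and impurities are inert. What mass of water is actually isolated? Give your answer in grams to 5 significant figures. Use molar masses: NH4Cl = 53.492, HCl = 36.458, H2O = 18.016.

Pure NH4Cl = 314.31 × 0.9223 = 289.888 g.
n(NH4Cl) = 289.888 / 53.492 = 5.41928 mol.
Step 1 (NH4Cl:HCl = 1:1): theoretical n(HCl) = 5.41928 mol; at 81.67% yield, n(HCl) = 4.42593 mol.
Step 2 (HCl:H2O = 1:1): theoretical n(H2O) = 4.42593 mol, so theoretical mass = 4.42593 × 18.016 = 79.7375 g.
At 73.61% yield, actual mass of H2O = 79.7375 × 0.7361 = 58.6948 g.

58.695 g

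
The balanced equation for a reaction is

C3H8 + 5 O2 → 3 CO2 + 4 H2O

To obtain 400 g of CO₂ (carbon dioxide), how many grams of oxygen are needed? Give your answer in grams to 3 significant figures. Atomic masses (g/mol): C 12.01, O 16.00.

485 g

M(CO2) = 12.01 + 2(16.00) = 44.01 g/mol.
M(O2) = 2(16.00) = 32.00 g/mol.
n(CO2) = 400.0 g / 44.01 g/mol = 9.089 mol.
From the equation the CO2:O2 mole ratio is 3:5, so n(O2) = 9.089 × 5/3 = 15.15 mol.
Mass of O2 = 15.15 mol × 32.00 g/mol = 484.7 g.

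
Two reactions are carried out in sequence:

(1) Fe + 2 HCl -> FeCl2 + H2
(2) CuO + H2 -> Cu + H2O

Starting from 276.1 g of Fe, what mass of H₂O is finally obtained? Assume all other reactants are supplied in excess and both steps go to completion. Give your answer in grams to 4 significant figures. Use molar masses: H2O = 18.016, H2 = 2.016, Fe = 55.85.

n(Fe) = 276.10 / 55.85 = 4.9436 mol.
Step 1 gives a 1:1 ratio of Fe to H2, so n(H2) = 4.9436 mol.
In step 2 the H2:H2O ratio is 1:1, so n(H2O) = 4.9436 mol.
Mass of H2O = 4.9436 × 18.016 = 89.064 g.

89.06 g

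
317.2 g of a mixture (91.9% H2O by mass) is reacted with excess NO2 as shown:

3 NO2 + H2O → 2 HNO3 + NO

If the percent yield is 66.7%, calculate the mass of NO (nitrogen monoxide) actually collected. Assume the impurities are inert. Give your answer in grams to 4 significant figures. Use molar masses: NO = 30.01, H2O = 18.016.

323.9 g

Pure H2O available = 317.2 g × 0.919 = 291.51 g.
n(H2O) = 291.51 g / 18.016 g/mol = 16.180 mol.
From the equation the H2O:NO mole ratio is 1:1, so n(NO) = 16.180 × 1/1 = 16.180 mol.
Mass of NO = 16.180 mol × 30.01 g/mol = 485.57 g.
Actual mass collected = 485.57 g × 0.667 = 323.88 g.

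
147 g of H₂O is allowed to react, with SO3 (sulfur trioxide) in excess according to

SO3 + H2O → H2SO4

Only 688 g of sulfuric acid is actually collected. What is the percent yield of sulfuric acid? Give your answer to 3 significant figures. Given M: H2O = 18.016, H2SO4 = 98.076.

86.0 %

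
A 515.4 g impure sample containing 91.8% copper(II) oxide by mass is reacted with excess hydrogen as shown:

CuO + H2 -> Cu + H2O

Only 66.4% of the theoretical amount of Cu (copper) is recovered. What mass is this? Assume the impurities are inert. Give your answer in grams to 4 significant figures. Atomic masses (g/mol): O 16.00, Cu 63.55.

251.0 g

Pure CuO available = 515.4 g × 0.918 = 473.14 g.
M(CuO) = 63.55 + 16.00 = 79.55 g/mol.
M(Cu) = 63.55 g/mol.
n(CuO) = 473.14 g / 79.55 g/mol = 5.9477 mol.
From the equation the CuO:Cu mole ratio is 1:1, so n(Cu) = 5.9477 × 1/1 = 5.9477 mol.
Mass of Cu = 5.9477 mol × 63.55 g/mol = 377.97 g.
Actual mass collected = 377.97 g × 0.664 = 250.98 g.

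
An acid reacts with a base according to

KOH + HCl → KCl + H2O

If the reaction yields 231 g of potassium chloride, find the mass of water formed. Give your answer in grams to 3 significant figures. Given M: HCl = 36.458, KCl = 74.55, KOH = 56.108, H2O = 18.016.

n(KCl) = 231.0 g / 74.55 g/mol = 3.099 mol.
From the equation the KCl:H2O mole ratio is 1:1, so n(H2O) = 3.099 × 1/1 = 3.099 mol.
Mass of H2O = 3.099 mol × 18.016 g/mol = 55.82 g.

55.8 g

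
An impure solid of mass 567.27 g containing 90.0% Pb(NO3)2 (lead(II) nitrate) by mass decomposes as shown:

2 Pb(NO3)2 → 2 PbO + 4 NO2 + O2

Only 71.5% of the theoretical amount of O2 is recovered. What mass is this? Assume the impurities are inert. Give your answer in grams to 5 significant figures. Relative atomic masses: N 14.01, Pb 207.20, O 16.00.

17.634 g

Pure Pb(NO3)2 available = 567.27 g × 0.900 = 510.543 g.
M(Pb(NO3)2) = 207.20 + 2(14.01) + 6(16.00) = 331.22 g/mol.
M(O2) = 2(16.00) = 32.00 g/mol.
n(Pb(NO3)2) = 510.543 g / 331.22 g/mol = 1.54140 mol.
From the equation the Pb(NO3)2:O2 mole ratio is 2:1, so n(O2) = 1.54140 × 1/2 = 0.770701 mol.
Mass of O2 = 0.770701 mol × 32.00 g/mol = 24.6624 g.
Actual mass collected = 24.6624 g × 0.715 = 17.6336 g.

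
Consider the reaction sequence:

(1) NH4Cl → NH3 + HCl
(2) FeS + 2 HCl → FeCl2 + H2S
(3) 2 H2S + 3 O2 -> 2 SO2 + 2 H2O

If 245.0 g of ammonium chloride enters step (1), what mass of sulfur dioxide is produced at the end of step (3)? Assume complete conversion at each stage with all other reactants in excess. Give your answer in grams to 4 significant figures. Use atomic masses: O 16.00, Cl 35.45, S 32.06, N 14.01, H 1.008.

146.7 g

M(NH4Cl) = 14.01 + 4(1.008) + 35.45 = 53.492 g/mol.
M(SO2) = 32.06 + 2(16.00) = 64.06 g/mol.
n(NH4Cl) = 245.0 / 53.492 = 4.5801 mol.
Reaction (1): NH4Cl→HCl ratio 1:1 ⇒ n(HCl) = 4.5801 mol.
Reaction (2): HCl→H2S ratio 2:1 ⇒ n(H2S) = 2.2901 mol.
Reaction (3): H2S→SO2 ratio 2:2 ⇒ n(SO2) = 2.2901 mol.
Mass of SO2 = 2.2901 × 64.06 = 146.70 g.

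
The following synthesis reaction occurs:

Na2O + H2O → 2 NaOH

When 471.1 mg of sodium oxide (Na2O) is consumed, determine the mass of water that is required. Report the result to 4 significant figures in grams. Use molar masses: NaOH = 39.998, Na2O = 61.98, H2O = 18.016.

0.1369 g

Convert: 471.1 mg = 0.47110 g.
n(Na2O) = 0.47110 g / 61.98 g/mol = 0.0076008 mol.
From the equation the Na2O:H2O mole ratio is 1:1, so n(H2O) = 0.0076008 × 1/1 = 0.0076008 mol.
Mass of H2O = 0.0076008 mol × 18.016 g/mol = 0.13694 g.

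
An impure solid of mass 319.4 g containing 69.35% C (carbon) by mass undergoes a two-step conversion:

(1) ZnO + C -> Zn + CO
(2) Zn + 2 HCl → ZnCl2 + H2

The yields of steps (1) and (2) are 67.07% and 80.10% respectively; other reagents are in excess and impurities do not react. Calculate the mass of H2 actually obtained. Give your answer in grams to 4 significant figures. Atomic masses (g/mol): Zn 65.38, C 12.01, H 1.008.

Pure C = 319.4 × 0.6935 = 221.50 g.
M(C) = 12.01 g/mol.
M(H2) = 2(1.008) = 2.016 g/mol.
n(C) = 221.50 / 12.01 = 18.443 mol.
Step 1 (C:Zn = 1:1): theoretical n(Zn) = 18.443 mol; at 67.07% yield, n(Zn) = 12.370 mol.
Step 2 (Zn:H2 = 1:1): theoretical n(H2) = 12.370 mol, so theoretical mass = 12.370 × 2.016 = 24.938 g.
At 80.10% yield, actual mass of H2 = 24.938 × 0.8010 = 19.975 g.

19.98 g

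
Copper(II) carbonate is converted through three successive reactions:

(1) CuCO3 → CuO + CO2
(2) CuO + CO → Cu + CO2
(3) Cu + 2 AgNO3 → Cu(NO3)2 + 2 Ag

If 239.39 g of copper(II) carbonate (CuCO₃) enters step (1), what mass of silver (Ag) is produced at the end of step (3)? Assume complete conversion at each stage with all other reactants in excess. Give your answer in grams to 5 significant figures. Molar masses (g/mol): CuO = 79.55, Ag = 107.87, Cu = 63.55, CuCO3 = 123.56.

417.98 g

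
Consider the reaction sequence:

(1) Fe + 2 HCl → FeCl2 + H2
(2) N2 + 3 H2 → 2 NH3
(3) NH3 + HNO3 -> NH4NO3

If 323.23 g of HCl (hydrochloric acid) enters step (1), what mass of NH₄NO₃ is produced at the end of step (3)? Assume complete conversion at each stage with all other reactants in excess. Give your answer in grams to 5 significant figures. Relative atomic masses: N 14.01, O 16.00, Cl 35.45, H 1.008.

236.58 g

M(HCl) = 1.008 + 35.45 = 36.458 g/mol.
M(NH4NO3) = 2(14.01) + 4(1.008) + 3(16.00) = 80.052 g/mol.
n(HCl) = 323.23 / 36.458 = 8.86582 mol.
Reaction (1): HCl→H2 ratio 2:1 ⇒ n(H2) = 4.43291 mol.
Reaction (2): H2→NH3 ratio 3:2 ⇒ n(NH3) = 2.95527 mol.
Reaction (3): NH3→NH4NO3 ratio 1:1 ⇒ n(NH4NO3) = 2.95527 mol.
Mass of NH4NO3 = 2.95527 × 80.052 = 236.575 g.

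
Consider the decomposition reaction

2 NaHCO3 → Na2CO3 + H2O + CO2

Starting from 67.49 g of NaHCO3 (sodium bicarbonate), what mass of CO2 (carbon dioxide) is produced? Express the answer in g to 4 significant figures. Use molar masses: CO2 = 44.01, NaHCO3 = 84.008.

17.68 g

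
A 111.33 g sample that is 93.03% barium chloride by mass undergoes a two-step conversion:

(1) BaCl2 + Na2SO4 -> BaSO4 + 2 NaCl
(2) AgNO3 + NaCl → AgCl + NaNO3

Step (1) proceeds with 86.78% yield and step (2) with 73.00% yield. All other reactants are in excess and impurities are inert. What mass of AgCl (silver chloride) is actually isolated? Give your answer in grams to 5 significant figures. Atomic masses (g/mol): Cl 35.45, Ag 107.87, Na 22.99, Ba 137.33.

90.317 g

Pure BaCl2 = 111.33 × 0.9303 = 103.570 g.
M(BaCl2) = 137.33 + 2(35.45) = 208.23 g/mol.
M(AgCl) = 107.87 + 35.45 = 143.32 g/mol.
n(BaCl2) = 103.570 / 208.23 = 0.497384 mol.
Step 1 (BaCl2:NaCl = 1:2): theoretical n(NaCl) = 0.994768 mol; at 86.78% yield, n(NaCl) = 0.863260 mol.
Step 2 (NaCl:AgCl = 1:1): theoretical n(AgCl) = 0.863260 mol, so theoretical mass = 0.863260 × 143.32 = 123.722 g.
At 73.00% yield, actual mass of AgCl = 123.722 × 0.7300 = 90.3174 g.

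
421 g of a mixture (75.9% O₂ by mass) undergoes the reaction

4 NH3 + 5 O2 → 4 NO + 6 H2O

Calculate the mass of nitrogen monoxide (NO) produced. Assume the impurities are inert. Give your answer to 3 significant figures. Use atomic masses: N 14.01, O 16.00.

Mass of pure O2 = 421 g × 0.759 = 319.5 g.
M(O2) = 2(16.00) = 32.00 g/mol.
M(NO) = 14.01 + 16.00 = 30.01 g/mol.
n(O2) = 319.5 g / 32.00 g/mol = 9.986 mol.
From the equation the O2:NO mole ratio is 5:4, so n(NO) = 9.986 × 4/5 = 7.988 mol.
Mass of NO = 7.988 mol × 30.01 g/mol = 239.7 g.

240 g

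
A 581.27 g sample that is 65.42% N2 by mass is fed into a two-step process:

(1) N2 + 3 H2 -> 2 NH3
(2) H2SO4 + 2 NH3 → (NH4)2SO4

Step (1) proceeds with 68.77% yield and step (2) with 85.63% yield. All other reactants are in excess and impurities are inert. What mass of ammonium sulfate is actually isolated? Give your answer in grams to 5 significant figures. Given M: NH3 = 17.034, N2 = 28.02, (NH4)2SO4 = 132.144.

1056.1 g

Pure N2 = 581.27 × 0.6542 = 380.267 g.
n(N2) = 380.267 / 28.02 = 13.5713 mol.
Step 1 (N2:NH3 = 1:2): theoretical n(NH3) = 27.1425 mol; at 68.77% yield, n(NH3) = 18.6659 mol.
Step 2 (NH3:(NH4)2SO4 = 2:1): theoretical n((NH4)2SO4) = 9.33296 mol, so theoretical mass = 9.33296 × 132.144 = 1233.29 g.
At 85.63% yield, actual mass of (NH4)2SO4 = 1233.29 × 0.8563 = 1056.07 g.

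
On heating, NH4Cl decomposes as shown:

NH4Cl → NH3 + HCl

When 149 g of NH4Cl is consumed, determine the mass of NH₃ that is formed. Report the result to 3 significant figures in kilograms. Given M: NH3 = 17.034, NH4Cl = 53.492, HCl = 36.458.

0.0474 kg

n(NH4Cl) = 149.0 g / 53.492 g/mol = 2.785 mol.
From the equation the NH4Cl:NH3 mole ratio is 1:1, so n(NH3) = 2.785 × 1/1 = 2.785 mol.
Mass of NH3 = 2.785 mol × 17.034 g/mol = 47.45 g.
Converting to kg: 47.45 g = 0.0474 kg.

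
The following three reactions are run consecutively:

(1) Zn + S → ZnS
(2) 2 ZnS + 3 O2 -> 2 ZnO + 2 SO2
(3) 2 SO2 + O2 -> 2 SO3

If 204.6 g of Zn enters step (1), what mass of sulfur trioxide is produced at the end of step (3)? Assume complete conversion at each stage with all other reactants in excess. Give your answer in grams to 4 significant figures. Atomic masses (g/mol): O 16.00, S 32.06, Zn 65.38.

250.5 g

M(Zn) = 65.38 g/mol.
M(SO3) = 32.06 + 3(16.00) = 80.06 g/mol.
n(Zn) = 204.6 / 65.38 = 3.1294 mol.
Reaction (1): Zn→ZnS ratio 1:1 ⇒ n(ZnS) = 3.1294 mol.
Reaction (2): ZnS→SO2 ratio 2:2 ⇒ n(SO2) = 3.1294 mol.
Reaction (3): SO2→SO3 ratio 2:2 ⇒ n(SO3) = 3.1294 mol.
Mass of SO3 = 3.1294 × 80.06 = 250.54 g.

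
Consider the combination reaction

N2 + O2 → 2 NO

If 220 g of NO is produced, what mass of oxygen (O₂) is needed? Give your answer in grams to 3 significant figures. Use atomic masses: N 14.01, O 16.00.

M(NO) = 14.01 + 16.00 = 30.01 g/mol.
M(O2) = 2(16.00) = 32.00 g/mol.
n(NO) = 220.0 g / 30.01 g/mol = 7.331 mol.
From the equation the NO:O2 mole ratio is 2:1, so n(O2) = 7.331 × 1/2 = 3.665 mol.
Mass of O2 = 3.665 mol × 32.00 g/mol = 117.3 g.

117 g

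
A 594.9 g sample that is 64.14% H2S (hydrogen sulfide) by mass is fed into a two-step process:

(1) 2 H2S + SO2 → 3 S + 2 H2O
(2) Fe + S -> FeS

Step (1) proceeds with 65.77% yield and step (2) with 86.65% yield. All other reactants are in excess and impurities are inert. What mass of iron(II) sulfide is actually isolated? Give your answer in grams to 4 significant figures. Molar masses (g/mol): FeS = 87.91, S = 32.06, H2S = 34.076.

841.5 g

Pure H2S = 594.9 × 0.6414 = 381.57 g.
n(H2S) = 381.57 / 34.076 = 11.198 mol.
Step 1 (H2S:S = 2:3): theoretical n(S) = 16.796 mol; at 65.77% yield, n(S) = 11.047 mol.
Step 2 (S:FeS = 1:1): theoretical n(FeS) = 11.047 mol, so theoretical mass = 11.047 × 87.91 = 971.14 g.
At 86.65% yield, actual mass of FeS = 971.14 × 0.8665 = 841.49 g.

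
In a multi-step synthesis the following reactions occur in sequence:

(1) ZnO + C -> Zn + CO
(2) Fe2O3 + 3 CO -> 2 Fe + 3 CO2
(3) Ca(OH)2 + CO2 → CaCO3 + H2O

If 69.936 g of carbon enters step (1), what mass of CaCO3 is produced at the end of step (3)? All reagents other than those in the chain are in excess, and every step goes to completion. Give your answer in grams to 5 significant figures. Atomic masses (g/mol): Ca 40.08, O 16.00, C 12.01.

582.84 g

M(C) = 12.01 g/mol.
M(CaCO3) = 40.08 + 12.01 + 3(16.00) = 100.09 g/mol.
n(C) = 69.936 / 12.01 = 5.82315 mol.
Reaction (1): C→CO ratio 1:1 ⇒ n(CO) = 5.82315 mol.
Reaction (2): CO→CO2 ratio 3:3 ⇒ n(CO2) = 5.82315 mol.
Reaction (3): CO2→CaCO3 ratio 1:1 ⇒ n(CaCO3) = 5.82315 mol.
Mass of CaCO3 = 5.82315 × 100.09 = 582.839 g.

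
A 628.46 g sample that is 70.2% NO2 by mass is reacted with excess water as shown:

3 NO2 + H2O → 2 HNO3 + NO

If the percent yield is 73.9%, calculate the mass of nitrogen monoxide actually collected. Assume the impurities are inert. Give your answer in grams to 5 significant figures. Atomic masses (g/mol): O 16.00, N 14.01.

Pure NO2 available = 628.46 g × 0.702 = 441.179 g.
M(NO2) = 14.01 + 2(16.00) = 46.01 g/mol.
M(NO) = 14.01 + 16.00 = 30.01 g/mol.
n(NO2) = 441.179 g / 46.01 g/mol = 9.58876 mol.
From the equation the NO2:NO mole ratio is 3:1, so n(NO) = 9.58876 × 1/3 = 3.19625 mol.
Mass of NO = 3.19625 mol × 30.01 g/mol = 95.9196 g.
Actual mass collected = 95.9196 g × 0.739 = 70.8846 g.

70.885 g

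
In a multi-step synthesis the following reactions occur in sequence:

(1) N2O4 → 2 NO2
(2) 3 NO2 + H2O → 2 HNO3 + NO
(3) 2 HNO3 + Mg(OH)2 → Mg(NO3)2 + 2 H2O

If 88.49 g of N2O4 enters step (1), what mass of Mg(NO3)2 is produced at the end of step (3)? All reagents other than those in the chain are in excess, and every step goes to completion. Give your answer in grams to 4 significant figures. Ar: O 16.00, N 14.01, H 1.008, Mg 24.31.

95.09 g

M(N2O4) = 2(14.01) + 4(16.00) = 92.02 g/mol.
M(Mg(NO3)2) = 24.31 + 2(14.01) + 6(16.00) = 148.33 g/mol.
n(N2O4) = 88.49 / 92.02 = 0.96164 mol.
Reaction (1): N2O4→NO2 ratio 1:2 ⇒ n(NO2) = 1.9233 mol.
Reaction (2): NO2→HNO3 ratio 3:2 ⇒ n(HNO3) = 1.2822 mol.
Reaction (3): HNO3→Mg(NO3)2 ratio 2:1 ⇒ n(Mg(NO3)2) = 0.64109 mol.
Mass of Mg(NO3)2 = 0.64109 × 148.33 = 95.093 g.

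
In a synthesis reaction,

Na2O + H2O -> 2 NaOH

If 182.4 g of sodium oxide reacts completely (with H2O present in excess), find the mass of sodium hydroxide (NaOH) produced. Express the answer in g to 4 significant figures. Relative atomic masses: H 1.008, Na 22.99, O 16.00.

M(Na2O) = 2(22.99) + 16.00 = 61.98 g/mol.
M(NaOH) = 22.99 + 16.00 + 1.008 = 39.998 g/mol.
n(Na2O) = 182.40 g / 61.98 g/mol = 2.9429 mol.
From the equation the Na2O:NaOH mole ratio is 1:2, so n(NaOH) = 2.9429 × 2/1 = 5.8858 mol.
Mass of NaOH = 5.8858 mol × 39.998 g/mol = 235.42 g.

235.4 g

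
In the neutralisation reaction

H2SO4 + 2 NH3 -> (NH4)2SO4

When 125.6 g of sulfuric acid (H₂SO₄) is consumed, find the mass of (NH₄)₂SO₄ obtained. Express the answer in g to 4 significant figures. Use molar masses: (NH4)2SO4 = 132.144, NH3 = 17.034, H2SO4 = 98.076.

169.2 g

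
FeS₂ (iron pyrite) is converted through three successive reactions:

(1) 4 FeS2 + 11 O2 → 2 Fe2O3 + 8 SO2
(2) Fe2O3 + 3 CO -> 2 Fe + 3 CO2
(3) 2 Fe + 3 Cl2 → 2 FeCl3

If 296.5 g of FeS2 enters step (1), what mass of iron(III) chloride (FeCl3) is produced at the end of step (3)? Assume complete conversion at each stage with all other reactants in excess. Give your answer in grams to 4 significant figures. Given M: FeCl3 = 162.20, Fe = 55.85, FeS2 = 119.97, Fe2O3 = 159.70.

400.9 g

n(FeS2) = 296.5 / 119.97 = 2.4715 mol.
Reaction (1): FeS2→Fe2O3 ratio 4:2 ⇒ n(Fe2O3) = 1.2357 mol.
Reaction (2): Fe2O3→Fe ratio 1:2 ⇒ n(Fe) = 2.4715 mol.
Reaction (3): Fe→FeCl3 ratio 2:2 ⇒ n(FeCl3) = 2.4715 mol.
Mass of FeCl3 = 2.4715 × 162.20 = 400.87 g.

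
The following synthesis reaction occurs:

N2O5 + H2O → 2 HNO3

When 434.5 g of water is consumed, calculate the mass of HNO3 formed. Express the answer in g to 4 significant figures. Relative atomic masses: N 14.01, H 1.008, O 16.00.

3040 g

M(H2O) = 2(1.008) + 16.00 = 18.016 g/mol.
M(HNO3) = 1.008 + 14.01 + 3(16.00) = 63.018 g/mol.
n(H2O) = 434.50 g / 18.016 g/mol = 24.117 mol.
From the equation the H2O:HNO3 mole ratio is 1:2, so n(HNO3) = 24.117 × 2/1 = 48.235 mol.
Mass of HNO3 = 48.235 mol × 63.018 g/mol = 3039.7 g.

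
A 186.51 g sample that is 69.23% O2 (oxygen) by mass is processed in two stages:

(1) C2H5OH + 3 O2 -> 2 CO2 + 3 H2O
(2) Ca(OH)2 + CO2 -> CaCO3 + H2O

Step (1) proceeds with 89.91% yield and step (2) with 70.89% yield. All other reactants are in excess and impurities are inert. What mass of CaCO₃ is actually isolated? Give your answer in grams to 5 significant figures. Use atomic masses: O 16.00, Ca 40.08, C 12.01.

Pure O2 = 186.51 × 0.6923 = 129.121 g.
M(O2) = 2(16.00) = 32.00 g/mol.
M(CaCO3) = 40.08 + 12.01 + 3(16.00) = 100.09 g/mol.
n(O2) = 129.121 / 32.00 = 4.03503 mol.
Step 1 (O2:CO2 = 3:2): theoretical n(CO2) = 2.69002 mol; at 89.91% yield, n(CO2) = 2.41860 mol.
Step 2 (CO2:CaCO3 = 1:1): theoretical n(CaCO3) = 2.41860 mol, so theoretical mass = 2.41860 × 100.09 = 242.077 g.
At 70.89% yield, actual mass of CaCO3 = 242.077 × 0.7089 = 171.609 g.

171.61 g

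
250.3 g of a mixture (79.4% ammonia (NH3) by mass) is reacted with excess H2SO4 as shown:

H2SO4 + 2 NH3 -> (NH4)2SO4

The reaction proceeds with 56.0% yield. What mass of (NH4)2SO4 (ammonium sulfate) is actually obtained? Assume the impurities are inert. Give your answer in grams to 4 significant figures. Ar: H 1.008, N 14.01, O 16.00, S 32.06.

431.7 g

Pure NH3 available = 250.3 g × 0.794 = 198.74 g.
M(NH3) = 14.01 + 3(1.008) = 17.034 g/mol.
M((NH4)2SO4) = 2(14.01) + 8(1.008) + 32.06 + 4(16.00) = 132.144 g/mol.
n(NH3) = 198.74 g / 17.034 g/mol = 11.667 mol.
From the equation the NH3:(NH4)2SO4 mole ratio is 2:1, so n((NH4)2SO4) = 11.667 × 1/2 = 5.8336 mol.
Mass of (NH4)2SO4 = 5.8336 mol × 132.144 g/mol = 770.87 g.
Actual mass collected = 770.87 g × 0.560 = 431.69 g.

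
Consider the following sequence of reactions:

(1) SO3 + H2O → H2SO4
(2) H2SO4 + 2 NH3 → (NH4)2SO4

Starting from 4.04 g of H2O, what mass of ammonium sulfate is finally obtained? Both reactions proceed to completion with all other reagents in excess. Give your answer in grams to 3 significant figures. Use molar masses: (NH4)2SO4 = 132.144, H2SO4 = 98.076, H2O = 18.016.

29.6 g

n(H2O) = 4.040 / 18.016 = 0.2242 mol.
Step 1 gives a 1:1 ratio of H2O to H2SO4, so n(H2SO4) = 0.2242 mol.
In step 2 the H2SO4:(NH4)2SO4 ratio is 1:1, so n((NH4)2SO4) = 0.2242 mol.
Mass of (NH4)2SO4 = 0.2242 × 132.144 = 29.63 g.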